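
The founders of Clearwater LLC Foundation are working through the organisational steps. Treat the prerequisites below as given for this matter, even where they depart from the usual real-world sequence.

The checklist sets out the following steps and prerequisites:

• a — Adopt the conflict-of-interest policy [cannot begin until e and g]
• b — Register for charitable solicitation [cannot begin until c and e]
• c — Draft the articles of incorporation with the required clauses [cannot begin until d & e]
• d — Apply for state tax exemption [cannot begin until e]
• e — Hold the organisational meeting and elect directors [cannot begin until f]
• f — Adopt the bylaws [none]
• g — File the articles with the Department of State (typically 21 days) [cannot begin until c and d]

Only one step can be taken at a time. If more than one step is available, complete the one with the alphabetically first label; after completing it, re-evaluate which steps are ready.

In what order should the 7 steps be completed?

f e d c b g a

f has no prerequisites → f first.
e needed f, now all done → e.
d is the only step now ready → d.
c needed d and e, now all done → c.
Now b and g have their prerequisites met. b has the earlier label, so b next.
That leaves g as the only ready step → g.
a needed e and g, now all done → a.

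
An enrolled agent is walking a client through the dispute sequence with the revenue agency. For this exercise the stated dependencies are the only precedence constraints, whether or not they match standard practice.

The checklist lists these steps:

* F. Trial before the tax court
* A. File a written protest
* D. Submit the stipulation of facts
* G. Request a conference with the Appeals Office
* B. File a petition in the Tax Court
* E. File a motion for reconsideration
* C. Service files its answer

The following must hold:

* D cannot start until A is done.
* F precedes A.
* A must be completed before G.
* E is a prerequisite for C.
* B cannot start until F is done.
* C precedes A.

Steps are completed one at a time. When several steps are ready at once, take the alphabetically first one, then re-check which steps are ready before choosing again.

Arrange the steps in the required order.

E and F have no prerequisites; E has the earlier label, so E is first.
C now also ready, so the ready set is {C, F}; C has the earlier label → C.
F is the only step now ready → F.
A and B are both available; A has the earlier label → A.
Now B, D and G have their prerequisites met. B has the earlier label, so B next.
Ready: D and G. D has the earlier label → D.
G is the only step now ready → G.

E, C, F, A, B, D, G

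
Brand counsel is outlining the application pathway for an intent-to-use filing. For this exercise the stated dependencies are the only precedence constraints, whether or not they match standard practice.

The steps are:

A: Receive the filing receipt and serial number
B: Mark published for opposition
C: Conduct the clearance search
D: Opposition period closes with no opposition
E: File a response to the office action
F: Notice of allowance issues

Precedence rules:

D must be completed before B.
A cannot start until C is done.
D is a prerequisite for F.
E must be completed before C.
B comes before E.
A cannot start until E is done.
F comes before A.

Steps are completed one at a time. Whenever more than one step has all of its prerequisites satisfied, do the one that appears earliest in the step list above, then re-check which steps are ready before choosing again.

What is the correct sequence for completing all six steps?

D → B → E → C → F → A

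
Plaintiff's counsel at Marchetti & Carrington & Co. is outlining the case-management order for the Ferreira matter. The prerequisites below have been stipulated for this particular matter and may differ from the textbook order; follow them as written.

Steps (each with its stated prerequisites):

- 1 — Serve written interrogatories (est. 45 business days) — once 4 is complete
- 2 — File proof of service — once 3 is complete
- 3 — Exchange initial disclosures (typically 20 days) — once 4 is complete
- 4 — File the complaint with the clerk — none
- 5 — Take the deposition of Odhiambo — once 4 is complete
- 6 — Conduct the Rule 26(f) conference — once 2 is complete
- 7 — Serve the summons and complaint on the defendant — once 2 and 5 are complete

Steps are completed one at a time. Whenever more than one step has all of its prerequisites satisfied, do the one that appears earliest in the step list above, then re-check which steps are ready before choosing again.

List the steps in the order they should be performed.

4, 1, 3, 2, 5, 6, 7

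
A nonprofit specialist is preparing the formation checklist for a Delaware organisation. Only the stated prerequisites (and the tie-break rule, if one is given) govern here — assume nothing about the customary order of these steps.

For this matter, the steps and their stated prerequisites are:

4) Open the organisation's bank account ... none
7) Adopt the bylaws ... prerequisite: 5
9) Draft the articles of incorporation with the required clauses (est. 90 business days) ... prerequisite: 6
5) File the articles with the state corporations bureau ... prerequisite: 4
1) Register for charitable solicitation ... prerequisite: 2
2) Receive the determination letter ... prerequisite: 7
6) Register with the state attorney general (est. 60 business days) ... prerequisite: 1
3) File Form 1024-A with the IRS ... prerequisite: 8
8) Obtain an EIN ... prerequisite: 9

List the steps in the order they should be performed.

4 has no prerequisites → 4 first.
5 needed 4, now all done → 5.
That leaves 7 as the only ready step → 7.
2 is the only step now ready → 2.
1 needed 2, now all done → 1.
That leaves 6 as the only ready step → 6.
9 needed 6, now all done → 9.
Next only 8 has its prerequisites met → 8.
3 is the only step now ready → 3.

4, 5, 7, 2, 1, 6, 9, 8, 3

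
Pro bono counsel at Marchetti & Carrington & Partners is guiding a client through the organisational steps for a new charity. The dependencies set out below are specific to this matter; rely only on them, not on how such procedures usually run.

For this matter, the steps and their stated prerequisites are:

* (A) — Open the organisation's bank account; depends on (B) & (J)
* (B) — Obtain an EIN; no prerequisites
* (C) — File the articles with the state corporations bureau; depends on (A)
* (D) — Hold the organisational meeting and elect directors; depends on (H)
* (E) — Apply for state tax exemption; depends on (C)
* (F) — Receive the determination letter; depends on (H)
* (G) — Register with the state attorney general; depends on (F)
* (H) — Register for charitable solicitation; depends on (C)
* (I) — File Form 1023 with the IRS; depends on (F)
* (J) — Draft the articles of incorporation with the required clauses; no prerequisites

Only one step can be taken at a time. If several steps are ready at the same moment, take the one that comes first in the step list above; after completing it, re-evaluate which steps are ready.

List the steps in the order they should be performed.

(B) (J) (A) (C) (E) (H) (D) (F) (G) (I)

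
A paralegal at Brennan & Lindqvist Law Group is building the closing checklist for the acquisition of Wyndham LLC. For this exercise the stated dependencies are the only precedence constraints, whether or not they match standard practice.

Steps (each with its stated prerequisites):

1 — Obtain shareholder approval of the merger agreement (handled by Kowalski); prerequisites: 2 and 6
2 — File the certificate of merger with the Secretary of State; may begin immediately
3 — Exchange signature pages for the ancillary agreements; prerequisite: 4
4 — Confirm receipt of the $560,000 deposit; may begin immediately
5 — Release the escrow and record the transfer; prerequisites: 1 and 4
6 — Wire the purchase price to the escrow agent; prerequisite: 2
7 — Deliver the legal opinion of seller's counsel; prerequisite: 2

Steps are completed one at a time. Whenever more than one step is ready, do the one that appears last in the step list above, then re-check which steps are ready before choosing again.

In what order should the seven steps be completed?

4 → 3 → 2 → 7 → 6 → 1 → 5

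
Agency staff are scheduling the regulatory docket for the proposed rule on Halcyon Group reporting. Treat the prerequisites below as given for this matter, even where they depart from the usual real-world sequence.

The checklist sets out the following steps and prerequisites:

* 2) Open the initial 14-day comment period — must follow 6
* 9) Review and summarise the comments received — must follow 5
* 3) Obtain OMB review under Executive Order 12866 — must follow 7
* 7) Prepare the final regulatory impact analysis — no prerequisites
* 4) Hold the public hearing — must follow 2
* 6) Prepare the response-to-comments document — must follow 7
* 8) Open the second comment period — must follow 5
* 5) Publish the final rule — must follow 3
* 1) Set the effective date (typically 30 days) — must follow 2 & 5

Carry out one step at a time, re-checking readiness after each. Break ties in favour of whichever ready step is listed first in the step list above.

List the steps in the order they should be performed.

Only 7 has no prerequisites, so it is first.
3 and 6 are both available; 3 is listed earlier → 3.
6 and 5 are both available; 6 is listed earlier → 6.
2 now also ready, so the ready set is {2, 5}; 2 is listed earlier → 2.
4 now also ready, so the ready set is {4, 5}; 4 is listed earlier → 4.
5 needed 3, now all done → 5.
9, 8 and 1 are all available; 9 is listed earlier → 9.
Ready: 8 and 1. 8 is listed earlier → 8.
1 needed 2 and 5, now all done → 1.

7, 3, 6, 2, 4, 5, 9, 8, 1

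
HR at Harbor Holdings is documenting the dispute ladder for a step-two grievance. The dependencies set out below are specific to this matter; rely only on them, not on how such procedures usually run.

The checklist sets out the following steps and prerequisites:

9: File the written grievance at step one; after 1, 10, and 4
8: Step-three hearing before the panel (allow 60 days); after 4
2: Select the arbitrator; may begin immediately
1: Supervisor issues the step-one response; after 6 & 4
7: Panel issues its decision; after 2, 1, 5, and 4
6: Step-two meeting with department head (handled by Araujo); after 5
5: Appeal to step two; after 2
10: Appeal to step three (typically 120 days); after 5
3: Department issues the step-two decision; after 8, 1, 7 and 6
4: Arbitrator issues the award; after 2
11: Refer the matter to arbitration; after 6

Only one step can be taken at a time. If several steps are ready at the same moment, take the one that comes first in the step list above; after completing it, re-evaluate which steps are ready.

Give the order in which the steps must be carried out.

2 has no prerequisites → 2 first.
Now 5 and 4 have their prerequisites met. 5 is listed earlier, so 5 next.
6 and 10 now also ready, so the ready set is {6, 10, 4}; 6 is listed earlier → 6.
Now 10, 4 and 11 have their prerequisites met. 10 is listed earlier, so 10 next.
Ready: 4 and 11. 4 is listed earlier → 4.
8 and 1 now also ready, so the ready set is {8, 1, 11}; 8 is listed earlier → 8.
Ready: 1 and 11. 1 is listed earlier → 1.
9 and 7 now also ready, so the ready set is {9, 7, 11}; 9 is listed earlier → 9.
7 and 11 are both available; 7 is listed earlier → 7.
Now 3 and 11 have their prerequisites met. 3 is listed earlier, so 3 next.
11 needed 6, now all done → 11.

2, 5, 6, 10, 4, 8, 1, 9, 7, 3, 11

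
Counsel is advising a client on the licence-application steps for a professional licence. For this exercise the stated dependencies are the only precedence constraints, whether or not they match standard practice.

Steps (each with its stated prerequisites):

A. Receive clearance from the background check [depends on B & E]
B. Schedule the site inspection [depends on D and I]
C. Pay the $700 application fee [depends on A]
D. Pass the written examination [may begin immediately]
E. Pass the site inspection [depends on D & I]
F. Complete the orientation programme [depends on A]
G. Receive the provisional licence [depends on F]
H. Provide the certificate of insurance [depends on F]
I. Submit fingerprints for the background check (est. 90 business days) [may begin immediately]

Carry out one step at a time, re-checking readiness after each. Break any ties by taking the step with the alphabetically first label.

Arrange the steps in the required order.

D and I have no prerequisites; D has the earlier label, so D is first.
I is the only step now ready → I.
Now B and E have their prerequisites met. B has the earlier label, so B next.
E is the only step now ready → E.
A needed B and E, now all done → A.
Now C and F have their prerequisites met. C has the earlier label, so C next.
F needed A, now all done → F.
Ready: G and H. G has the earlier label → G.
H is the only step now ready → H.

D I B E A C F G H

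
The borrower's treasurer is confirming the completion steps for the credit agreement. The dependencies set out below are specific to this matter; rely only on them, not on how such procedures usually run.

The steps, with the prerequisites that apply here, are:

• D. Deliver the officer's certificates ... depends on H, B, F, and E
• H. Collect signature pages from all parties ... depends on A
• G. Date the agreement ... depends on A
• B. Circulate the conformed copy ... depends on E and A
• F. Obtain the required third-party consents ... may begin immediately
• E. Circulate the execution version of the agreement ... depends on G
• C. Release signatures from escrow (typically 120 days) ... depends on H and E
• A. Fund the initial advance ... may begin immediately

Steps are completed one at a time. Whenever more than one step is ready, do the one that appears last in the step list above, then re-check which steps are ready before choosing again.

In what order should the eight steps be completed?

A → F → G → E → B → H → C → D

A and F have no prerequisites; A is listed later, so A is first.
G and H now also ready, so the ready set is {F, G, H}; F is listed later → F.
Now G and H have their prerequisites met. G is listed later, so G next.
E and H are both available; E is listed later → E.
B now also ready, so the ready set is {B, H}; B is listed later → B.
Next only H has its prerequisites met → H.
Now C and D have their prerequisites met. C is listed later, so C next.
Next only D has its prerequisites met → D.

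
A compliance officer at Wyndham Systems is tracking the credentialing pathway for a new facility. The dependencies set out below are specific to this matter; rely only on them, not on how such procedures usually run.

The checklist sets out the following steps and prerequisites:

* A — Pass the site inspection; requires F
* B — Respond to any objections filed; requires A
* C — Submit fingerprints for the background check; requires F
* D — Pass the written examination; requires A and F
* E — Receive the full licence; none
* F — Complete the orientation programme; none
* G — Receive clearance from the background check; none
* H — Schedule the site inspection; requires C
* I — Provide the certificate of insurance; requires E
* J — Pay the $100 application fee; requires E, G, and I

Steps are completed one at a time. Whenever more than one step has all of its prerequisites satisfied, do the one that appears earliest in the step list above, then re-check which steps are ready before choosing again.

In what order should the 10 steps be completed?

E, F, A, B, C, D, G, H, I, J

E, F and G have no prerequisites; E is listed earlier, so E is first.
Now F, G and I have their prerequisites met. F is listed earlier, so F next.
A, C, G and I are all available; A is listed earlier → A.
Ready: B, C, D, G and I. B is listed earlier → B.
Now C, D, G and I have their prerequisites met. C is listed earlier, so C next.
H now also ready, so the ready set is {D, G, H, I}; D is listed earlier → D.
Now G, H and I have their prerequisites met. G is listed earlier, so G next.
Ready: H and I. H is listed earlier → H.
I needed E, now all done → I.
That leaves J as the only ready step → J.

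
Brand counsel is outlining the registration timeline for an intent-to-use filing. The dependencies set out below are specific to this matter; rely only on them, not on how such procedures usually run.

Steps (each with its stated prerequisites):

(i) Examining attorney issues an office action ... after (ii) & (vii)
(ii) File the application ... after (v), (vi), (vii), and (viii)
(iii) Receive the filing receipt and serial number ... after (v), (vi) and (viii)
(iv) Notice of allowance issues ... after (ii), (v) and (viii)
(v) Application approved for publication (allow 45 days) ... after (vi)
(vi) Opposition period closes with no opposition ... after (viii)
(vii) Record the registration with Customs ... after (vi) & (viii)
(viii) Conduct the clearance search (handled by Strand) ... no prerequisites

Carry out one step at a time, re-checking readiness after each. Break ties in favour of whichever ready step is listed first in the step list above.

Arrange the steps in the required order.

(viii) (vi) (v) (iii) (vii) (ii) (i) (iv)

Only (viii) has no prerequisites, so it is first.
(vi) needed (viii), now all done → (vi).
(v) and (vii) are both available; (v) is listed earlier → (v).
Now (iii) and (vii) have their prerequisites met. (iii) is listed earlier, so (iii) next.
(vii) needed (vi) and (viii), now all done → (vii).
(ii) is the only step now ready → (ii).
Ready: (i) and (iv). (i) is listed earlier → (i).
(iv) is the only step now ready → (iv).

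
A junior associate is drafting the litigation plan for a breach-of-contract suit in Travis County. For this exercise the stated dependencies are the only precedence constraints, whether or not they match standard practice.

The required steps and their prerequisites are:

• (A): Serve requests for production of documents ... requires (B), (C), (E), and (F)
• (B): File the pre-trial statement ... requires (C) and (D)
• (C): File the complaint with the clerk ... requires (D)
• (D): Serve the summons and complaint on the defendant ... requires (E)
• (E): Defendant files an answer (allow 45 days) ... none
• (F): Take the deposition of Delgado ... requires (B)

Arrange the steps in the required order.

(E) (D) (C) (B) (F) (A)

(E) has no prerequisites → (E) first.
That leaves (D) as the only ready step → (D).
(C) is the only step now ready → (C).
That leaves (B) as the only ready step → (B).
Next only (F) has its prerequisites met → (F).
Next only (A) has its prerequisites met → (A).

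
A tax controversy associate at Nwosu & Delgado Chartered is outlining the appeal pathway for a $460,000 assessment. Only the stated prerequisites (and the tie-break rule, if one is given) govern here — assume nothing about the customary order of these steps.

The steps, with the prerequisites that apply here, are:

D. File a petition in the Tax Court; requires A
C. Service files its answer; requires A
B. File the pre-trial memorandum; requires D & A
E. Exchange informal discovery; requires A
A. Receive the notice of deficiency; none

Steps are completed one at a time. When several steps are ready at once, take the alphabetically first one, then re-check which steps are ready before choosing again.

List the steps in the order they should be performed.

A has no prerequisites → A first.
Ready: C, D and E. C has the earlier label → C.
Now D and E have their prerequisites met. D has the earlier label, so D next.
B now also ready, so the ready set is {B, E}; B has the earlier label → B.
That leaves E as the only ready step → E.

A, C, D, B, E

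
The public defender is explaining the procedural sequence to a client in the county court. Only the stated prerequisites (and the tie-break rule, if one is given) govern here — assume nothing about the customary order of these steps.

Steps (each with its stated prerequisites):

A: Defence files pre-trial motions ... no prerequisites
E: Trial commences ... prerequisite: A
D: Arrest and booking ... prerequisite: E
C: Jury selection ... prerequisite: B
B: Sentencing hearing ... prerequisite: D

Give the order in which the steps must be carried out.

A, E, D, B, C

Only A has no prerequisites, so it is first.
Next only E has its prerequisites met → E.
D needed E, now all done → D.
B is the only step now ready → B.
Next only C has its prerequisites met → C.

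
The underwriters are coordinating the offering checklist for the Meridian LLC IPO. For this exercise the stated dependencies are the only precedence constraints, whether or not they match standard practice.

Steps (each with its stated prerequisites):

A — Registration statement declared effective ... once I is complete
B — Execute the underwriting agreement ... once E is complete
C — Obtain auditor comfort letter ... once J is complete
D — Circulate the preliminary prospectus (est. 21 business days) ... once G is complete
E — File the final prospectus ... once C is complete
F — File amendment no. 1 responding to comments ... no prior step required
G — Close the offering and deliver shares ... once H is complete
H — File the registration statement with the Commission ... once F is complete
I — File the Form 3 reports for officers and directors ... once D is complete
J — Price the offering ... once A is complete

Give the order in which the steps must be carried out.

Only F has no prerequisites, so it is first.
H needed F, now all done → H.
Next only G has its prerequisites met → G.
Next only D has its prerequisites met → D.
Next only I has its prerequisites met → I.
That leaves A as the only ready step → A.
Next only J has its prerequisites met → J.
C is the only step now ready → C.
E needed C, now all done → E.
B is the only step now ready → B.

F → H → G → D → I → A → J → C → E → B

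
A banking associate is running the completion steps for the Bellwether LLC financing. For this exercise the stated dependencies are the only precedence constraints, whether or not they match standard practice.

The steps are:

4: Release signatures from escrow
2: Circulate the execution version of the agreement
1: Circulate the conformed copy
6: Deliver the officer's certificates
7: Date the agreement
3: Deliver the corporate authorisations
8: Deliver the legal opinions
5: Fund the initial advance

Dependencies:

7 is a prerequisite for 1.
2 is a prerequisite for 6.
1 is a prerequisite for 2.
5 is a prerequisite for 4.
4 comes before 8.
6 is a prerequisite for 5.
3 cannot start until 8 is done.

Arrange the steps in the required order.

7, 1, 2, 6, 5, 4, 8, 3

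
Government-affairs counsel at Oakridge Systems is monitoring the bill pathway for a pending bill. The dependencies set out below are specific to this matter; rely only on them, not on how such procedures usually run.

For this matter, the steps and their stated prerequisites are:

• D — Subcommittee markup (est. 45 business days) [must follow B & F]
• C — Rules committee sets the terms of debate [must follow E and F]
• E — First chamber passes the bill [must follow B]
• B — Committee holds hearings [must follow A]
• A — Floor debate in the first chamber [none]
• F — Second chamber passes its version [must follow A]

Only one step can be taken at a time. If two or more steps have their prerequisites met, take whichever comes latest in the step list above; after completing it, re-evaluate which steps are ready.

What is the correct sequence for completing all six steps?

A has no prerequisites → A first.
Now F and B have their prerequisites met. F is listed later, so F next.
B needed A, now all done → B.
Ready: E and D. E is listed later → E.
C and D are both available; C is listed later → C.
Next only D has its prerequisites met → D.

A F B E C D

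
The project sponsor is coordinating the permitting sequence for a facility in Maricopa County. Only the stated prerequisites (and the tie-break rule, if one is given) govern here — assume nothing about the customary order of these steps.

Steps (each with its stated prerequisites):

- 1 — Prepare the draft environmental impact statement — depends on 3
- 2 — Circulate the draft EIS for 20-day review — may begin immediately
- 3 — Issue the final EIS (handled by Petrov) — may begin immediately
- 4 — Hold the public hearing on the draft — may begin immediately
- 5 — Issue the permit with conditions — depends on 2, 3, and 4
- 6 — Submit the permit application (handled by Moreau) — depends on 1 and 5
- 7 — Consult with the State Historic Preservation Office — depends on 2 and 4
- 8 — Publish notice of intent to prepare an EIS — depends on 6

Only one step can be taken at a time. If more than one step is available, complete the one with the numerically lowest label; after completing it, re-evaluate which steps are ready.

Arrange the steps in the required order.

2, 3 and 4 have no prerequisites; 2 has the earlier label, so 2 is first.
Ready: 3 and 4. 3 has the earlier label → 3.
Now 1 and 4 have their prerequisites met. 1 has the earlier label, so 1 next.
Next only 4 has its prerequisites met → 4.
Now 5 and 7 have their prerequisites met. 5 has the earlier label, so 5 next.
6 now also ready, so the ready set is {6, 7}; 6 has the earlier label → 6.
8 now also ready, so the ready set is {7, 8}; 7 has the earlier label → 7.
8 needed 6, now all done → 8.

2, 3, 1, 4, 5, 6, 7, 8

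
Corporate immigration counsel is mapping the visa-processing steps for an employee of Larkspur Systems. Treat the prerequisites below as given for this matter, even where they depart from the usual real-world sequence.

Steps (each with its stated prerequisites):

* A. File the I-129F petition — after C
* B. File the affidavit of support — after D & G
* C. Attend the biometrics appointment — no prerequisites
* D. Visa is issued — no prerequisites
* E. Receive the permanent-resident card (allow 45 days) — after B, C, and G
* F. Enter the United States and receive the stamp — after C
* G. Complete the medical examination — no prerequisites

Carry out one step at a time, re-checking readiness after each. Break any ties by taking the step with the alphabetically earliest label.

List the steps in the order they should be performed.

Nothing is required for C, D and G. C has the earlier label → C first.
A and F now also ready, so the ready set is {A, D, F, G}; A has the earlier label → A.
Now D, F and G have their prerequisites met. D has the earlier label, so D next.
Ready: F and G. F has the earlier label → F.
That leaves G as the only ready step → G.
B is the only step now ready → B.
E needed B, C and G, now all done → E.

C, A, D, F, G, B, E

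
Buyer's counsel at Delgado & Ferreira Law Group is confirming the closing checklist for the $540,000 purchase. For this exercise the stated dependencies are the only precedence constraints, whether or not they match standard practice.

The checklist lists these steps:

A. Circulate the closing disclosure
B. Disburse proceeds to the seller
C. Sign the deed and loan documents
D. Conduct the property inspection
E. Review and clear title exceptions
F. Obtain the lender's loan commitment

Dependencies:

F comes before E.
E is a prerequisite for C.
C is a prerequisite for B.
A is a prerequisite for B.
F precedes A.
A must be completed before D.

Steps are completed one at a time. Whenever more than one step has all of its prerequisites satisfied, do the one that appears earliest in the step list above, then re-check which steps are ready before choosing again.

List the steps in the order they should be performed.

F A D E C B

F has no prerequisites → F first.
Now A and E have their prerequisites met. A is listed earlier, so A next.
D now also ready, so the ready set is {D, E}; D is listed earlier → D.
E needed F, now all done → E.
C needed E, now all done → C.
B needed A and C, now all done → B.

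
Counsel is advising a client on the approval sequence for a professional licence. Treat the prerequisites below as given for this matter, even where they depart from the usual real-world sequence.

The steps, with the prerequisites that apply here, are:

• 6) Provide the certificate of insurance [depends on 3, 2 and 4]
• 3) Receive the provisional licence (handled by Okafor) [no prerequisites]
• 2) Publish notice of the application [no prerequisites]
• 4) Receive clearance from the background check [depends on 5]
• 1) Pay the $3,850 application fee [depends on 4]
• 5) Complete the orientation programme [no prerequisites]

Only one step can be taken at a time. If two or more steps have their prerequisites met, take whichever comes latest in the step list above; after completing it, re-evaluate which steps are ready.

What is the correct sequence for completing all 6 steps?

5 → 4 → 1 → 2 → 3 → 6

5, 2 and 3 have no prerequisites; 5 is listed later, so 5 is first.
4 now also ready, so the ready set is {4, 2, 3}; 4 is listed later → 4.
1 now also ready, so the ready set is {1, 2, 3}; 1 is listed later → 1.
2 and 3 are both available; 2 is listed later → 2.
That leaves 3 as the only ready step → 3.
6 needed 4, 2 and 3, now all done → 6.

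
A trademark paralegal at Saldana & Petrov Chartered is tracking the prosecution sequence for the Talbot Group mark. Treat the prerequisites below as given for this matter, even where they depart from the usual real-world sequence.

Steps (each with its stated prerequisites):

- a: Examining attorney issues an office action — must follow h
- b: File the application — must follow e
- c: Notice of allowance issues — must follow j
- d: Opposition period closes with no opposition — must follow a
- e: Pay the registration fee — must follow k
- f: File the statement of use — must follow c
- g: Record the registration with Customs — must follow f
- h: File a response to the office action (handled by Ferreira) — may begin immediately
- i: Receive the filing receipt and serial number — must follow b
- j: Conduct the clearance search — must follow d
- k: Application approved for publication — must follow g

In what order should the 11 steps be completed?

h has no prerequisites → h first.
a needed h, now all done → a.
d is the only step now ready → d.
j is the only step now ready → j.
That leaves c as the only ready step → c.
That leaves f as the only ready step → f.
g is the only step now ready → g.
Next only k has its prerequisites met → k.
That leaves e as the only ready step → e.
b is the only step now ready → b.
i needed b, now all done → i.

h, a, d, j, c, f, g, k, e, b, i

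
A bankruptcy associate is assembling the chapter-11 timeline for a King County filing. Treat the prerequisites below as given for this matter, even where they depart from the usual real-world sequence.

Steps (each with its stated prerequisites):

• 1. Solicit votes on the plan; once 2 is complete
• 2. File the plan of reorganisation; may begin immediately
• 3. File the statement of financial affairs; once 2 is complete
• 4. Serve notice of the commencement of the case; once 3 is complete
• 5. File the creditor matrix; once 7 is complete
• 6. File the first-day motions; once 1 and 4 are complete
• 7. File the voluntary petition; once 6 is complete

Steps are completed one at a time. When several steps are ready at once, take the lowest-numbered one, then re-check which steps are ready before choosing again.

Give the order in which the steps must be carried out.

Only 2 has no prerequisites, so it is first.
1 and 3 are both available; 1 has the earlier label → 1.
3 is the only step now ready → 3.
4 needed 3, now all done → 4.
6 needed 1 and 4, now all done → 6.
That leaves 7 as the only ready step → 7.
That leaves 5 as the only ready step → 5.

2 1 3 4 6 7 5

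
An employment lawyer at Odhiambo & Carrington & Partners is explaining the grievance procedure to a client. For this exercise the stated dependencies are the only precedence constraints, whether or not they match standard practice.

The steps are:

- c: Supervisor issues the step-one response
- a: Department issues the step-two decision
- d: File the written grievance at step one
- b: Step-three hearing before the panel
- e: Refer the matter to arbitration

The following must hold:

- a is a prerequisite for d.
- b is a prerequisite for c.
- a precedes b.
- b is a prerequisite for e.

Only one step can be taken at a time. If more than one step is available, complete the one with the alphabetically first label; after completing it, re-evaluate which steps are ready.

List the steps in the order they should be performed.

a, b, c, d, e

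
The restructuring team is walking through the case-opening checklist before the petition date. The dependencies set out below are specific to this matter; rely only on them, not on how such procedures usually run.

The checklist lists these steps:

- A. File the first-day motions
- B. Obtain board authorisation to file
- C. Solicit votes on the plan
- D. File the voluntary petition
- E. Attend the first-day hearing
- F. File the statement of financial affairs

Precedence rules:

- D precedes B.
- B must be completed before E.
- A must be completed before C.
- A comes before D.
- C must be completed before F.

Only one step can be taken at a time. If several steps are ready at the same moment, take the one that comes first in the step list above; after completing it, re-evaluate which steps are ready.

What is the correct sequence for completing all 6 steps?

A, C, D, B, E, F

A is the only step with nothing outstanding, so it goes first.
Now C and D have their prerequisites met. C is listed earlier, so C next.
F now also ready, so the ready set is {D, F}; D is listed earlier → D.
B now also ready, so the ready set is {B, F}; B is listed earlier → B.
E now also ready, so the ready set is {E, F}; E is listed earlier → E.
Next only F has its prerequisites met → F.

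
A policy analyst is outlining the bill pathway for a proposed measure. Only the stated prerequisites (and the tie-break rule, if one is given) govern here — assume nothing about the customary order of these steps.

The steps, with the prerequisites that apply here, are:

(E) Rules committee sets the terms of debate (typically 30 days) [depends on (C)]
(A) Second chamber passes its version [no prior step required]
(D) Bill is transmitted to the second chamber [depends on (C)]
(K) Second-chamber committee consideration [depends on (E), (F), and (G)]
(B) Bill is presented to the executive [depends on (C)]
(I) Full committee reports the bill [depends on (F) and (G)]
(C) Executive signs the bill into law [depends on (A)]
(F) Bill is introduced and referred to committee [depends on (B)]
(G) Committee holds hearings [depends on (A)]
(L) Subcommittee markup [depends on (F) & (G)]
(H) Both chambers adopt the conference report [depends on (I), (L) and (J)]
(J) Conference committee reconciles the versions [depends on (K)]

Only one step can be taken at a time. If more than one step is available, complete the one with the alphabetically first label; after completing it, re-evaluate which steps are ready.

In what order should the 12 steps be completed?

(A) (C) (B) (D) (E) (F) (G) (I) (K) (J) (L) (H)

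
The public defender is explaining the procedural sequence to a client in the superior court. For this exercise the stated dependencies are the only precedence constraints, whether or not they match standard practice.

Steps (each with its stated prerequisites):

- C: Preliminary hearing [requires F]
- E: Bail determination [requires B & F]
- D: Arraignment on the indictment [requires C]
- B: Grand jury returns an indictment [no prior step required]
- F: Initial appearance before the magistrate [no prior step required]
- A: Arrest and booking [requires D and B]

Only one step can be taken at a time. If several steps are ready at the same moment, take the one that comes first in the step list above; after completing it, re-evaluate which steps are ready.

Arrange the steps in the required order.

B, F, C, E, D, A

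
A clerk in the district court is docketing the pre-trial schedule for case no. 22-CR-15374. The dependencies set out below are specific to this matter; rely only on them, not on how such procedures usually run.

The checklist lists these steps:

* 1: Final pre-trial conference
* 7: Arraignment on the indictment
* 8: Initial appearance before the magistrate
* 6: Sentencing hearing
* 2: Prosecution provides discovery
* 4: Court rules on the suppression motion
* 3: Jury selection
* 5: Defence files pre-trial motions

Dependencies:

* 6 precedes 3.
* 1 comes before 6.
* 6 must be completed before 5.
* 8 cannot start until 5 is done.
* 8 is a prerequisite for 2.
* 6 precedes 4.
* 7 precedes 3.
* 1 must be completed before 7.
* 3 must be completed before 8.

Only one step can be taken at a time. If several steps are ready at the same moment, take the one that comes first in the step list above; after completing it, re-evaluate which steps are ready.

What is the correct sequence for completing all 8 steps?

1, 7, 6, 4, 3, 5, 8, 2

Only 1 has no prerequisites, so it is first.
Now 7 and 6 have their prerequisites met. 7 is listed earlier, so 7 next.
6 needed 1, now all done → 6.
4, 3 and 5 are all available; 4 is listed earlier → 4.
Now 3 and 5 have their prerequisites met. 3 is listed earlier, so 3 next.
5 needed 6, now all done → 5.
8 needed 3 and 5, now all done → 8.
2 needed 8, now all done → 2.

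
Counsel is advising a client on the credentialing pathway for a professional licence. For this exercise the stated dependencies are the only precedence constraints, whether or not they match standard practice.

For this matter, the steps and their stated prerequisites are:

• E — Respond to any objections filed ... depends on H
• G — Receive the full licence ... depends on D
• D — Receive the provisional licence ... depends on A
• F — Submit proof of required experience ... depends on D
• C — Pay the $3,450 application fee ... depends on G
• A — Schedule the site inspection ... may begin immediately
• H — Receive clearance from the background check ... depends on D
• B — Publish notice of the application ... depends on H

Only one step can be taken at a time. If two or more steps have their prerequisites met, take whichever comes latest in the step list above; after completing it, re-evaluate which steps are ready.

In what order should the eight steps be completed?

A → D → H → B → F → G → C → E

Only A has no prerequisites, so it is first.
D needed A, now all done → D.
Now H, F and G have their prerequisites met. H is listed later, so H next.
B, F, G and E are all available; B is listed later → B.
F, G and E are all available; F is listed later → F.
Ready: G and E. G is listed later → G.
C and E are both available; C is listed later → C.
Next only E has its prerequisites met → E.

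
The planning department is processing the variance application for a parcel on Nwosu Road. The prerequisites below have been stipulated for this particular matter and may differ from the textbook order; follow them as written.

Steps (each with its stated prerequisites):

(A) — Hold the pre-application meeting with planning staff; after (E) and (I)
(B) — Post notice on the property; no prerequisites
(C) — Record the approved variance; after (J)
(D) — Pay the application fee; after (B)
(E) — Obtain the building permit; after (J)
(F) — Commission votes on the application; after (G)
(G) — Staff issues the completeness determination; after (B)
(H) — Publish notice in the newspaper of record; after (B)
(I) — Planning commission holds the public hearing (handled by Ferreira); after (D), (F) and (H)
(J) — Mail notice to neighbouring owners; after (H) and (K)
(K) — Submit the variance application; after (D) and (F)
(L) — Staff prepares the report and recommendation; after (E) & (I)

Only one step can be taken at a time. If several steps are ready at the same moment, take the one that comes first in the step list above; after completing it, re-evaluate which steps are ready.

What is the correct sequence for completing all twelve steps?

(B), (D), (G), (F), (H), (I), (K), (J), (C), (E), (A), (L)

(B) has no prerequisites → (B) first.
Ready: (D), (G) and (H). (D) is listed earlier → (D).
Ready: (G) and (H). (G) is listed earlier → (G).
(F) now also ready, so the ready set is {(F), (H)}; (F) is listed earlier → (F).
Now (H) and (K) have their prerequisites met. (H) is listed earlier, so (H) next.
(I) now also ready, so the ready set is {(I), (K)}; (I) is listed earlier → (I).
(K) needed (D) and (F), now all done → (K).
(J) needed (H) and (K), now all done → (J).
Now (C) and (E) have their prerequisites met. (C) is listed earlier, so (C) next.
(E) needed (J), now all done → (E).
Ready: (A) and (L). (A) is listed earlier → (A).
That leaves (L) as the only ready step → (L).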